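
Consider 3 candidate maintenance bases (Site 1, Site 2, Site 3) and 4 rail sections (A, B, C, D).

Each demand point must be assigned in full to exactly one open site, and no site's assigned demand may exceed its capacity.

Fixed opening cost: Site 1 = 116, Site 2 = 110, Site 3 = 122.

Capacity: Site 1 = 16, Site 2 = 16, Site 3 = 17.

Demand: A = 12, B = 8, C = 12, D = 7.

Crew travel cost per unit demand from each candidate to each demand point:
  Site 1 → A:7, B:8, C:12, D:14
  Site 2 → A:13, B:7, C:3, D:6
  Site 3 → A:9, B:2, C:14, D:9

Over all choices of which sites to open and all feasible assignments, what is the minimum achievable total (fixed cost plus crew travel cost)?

547

Open {Site 1, Site 2, Site 3}; cheapest assignment that respects the capacities:
  Site 1 (cap 16, load 12): A — cost 12×7 = 84
  Site 2 (cap 16, load 12): C — cost 12×3 = 36
  Site 3 (cap 17, load 15): B, D — cost 8×2 + 7×9 = 79
  Shipping 199, fixed 348 → total 547.
  Any other capacity-feasible assignment to {Site 1, Site 2, Site 3} ships for at least 199.
Total demand is 39 and no other set of sites has combined capacity ≥ 39, so {Site 1, Site 2, Site 3} is the only feasible choice of open sites. Minimum: 547.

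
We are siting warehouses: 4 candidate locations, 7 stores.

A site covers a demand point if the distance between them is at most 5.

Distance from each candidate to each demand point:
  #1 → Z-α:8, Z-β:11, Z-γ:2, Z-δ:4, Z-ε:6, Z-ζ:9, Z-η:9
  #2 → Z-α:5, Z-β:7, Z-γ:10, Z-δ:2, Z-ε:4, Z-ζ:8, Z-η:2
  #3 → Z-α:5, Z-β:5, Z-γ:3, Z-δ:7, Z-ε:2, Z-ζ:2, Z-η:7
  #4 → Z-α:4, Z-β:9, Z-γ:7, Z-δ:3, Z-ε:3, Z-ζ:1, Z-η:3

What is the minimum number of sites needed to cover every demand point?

Coverage sets (demand points within 5 of each site):
  #1: {Z-γ, Z-δ}
  #2: {Z-α, Z-δ, Z-ε, Z-η}
  #3: {Z-α, Z-β, Z-γ, Z-ε, Z-ζ}
  #4: {Z-α, Z-δ, Z-ε, Z-ζ, Z-η}
No single site covers all 7 demand points.
But {#2, #3} covers everything, so the minimum is 2.

2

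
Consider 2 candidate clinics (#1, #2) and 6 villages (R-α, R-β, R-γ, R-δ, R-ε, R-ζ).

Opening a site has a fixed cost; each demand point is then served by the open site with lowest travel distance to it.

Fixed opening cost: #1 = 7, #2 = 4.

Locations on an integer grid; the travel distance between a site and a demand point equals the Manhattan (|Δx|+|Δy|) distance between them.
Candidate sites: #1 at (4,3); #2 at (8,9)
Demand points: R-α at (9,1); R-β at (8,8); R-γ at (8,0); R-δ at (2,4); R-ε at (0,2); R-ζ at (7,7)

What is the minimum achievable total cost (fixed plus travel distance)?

37

Open {#1, #2}: assign each demand point to its cheapest open site.
  R-α→#1 7, R-β→#2 1, R-γ→#1 7, R-δ→#1 3, R-ε→#1 5, R-ζ→#2 3
  travel distance 26, fixed 11 → total 37.
Compare {#1}: travel distance 38 + fixed 7 = 45.
Compare {#2}: travel distance 48 + fixed 4 = 52.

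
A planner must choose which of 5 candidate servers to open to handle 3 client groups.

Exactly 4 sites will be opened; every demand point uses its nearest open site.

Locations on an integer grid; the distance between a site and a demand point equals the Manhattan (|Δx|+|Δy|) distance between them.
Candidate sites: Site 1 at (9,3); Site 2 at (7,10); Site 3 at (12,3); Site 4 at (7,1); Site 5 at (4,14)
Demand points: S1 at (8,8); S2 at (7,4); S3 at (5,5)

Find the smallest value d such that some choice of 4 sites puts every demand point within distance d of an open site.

Open {Site 1, Site 2, Site 3, Site 4}.
  Farthest demand point is S3 at distance 6 (to Site 1); all others are ≤ 6.
With {Site 1, Site 2, Site 3, Site 5} the worst case is 6.
With {Site 1, Site 2, Site 4, Site 5} the worst case is 6.
No size-4 selection achieves below 6.

6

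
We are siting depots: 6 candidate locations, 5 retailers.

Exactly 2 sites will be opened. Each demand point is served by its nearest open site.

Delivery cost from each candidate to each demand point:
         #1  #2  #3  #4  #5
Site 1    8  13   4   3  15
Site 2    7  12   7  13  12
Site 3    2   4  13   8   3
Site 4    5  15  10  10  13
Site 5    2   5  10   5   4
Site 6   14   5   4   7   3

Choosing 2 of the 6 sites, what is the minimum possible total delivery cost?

16

Open {Site 1, Site 3}.
  #1→Site 3 2, #2→Site 3 4, #3→Site 1 4, #4→Site 1 3, #5→Site 3 3  ⇒ total 16.
Compare {Site 1, Site 5}: total 18.
Compare {Site 5, Site 6}: total 19.
No size-2 selection does better; minimum is 16.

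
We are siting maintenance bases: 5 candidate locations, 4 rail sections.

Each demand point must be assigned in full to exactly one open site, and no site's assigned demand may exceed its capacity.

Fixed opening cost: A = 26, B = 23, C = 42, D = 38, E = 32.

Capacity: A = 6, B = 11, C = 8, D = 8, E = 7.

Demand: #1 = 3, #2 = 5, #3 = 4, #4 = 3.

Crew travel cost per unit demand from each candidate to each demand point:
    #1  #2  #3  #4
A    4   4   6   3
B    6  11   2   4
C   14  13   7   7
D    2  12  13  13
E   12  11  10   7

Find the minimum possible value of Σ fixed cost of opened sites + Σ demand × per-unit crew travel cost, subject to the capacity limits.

107

Open {A, B}; cheapest assignment that respects the capacities:
  A (cap 6, load 5): #2 — cost 5×4 = 20
  B (cap 11, load 10): #1, #3, #4 — cost 3×6 + 4×2 + 3×4 = 38
  Shipping 58, fixed 49 → total 107.
  Any other capacity-feasible assignment to {A, B} ships for at least 58.
Compare {A, B, D}: its best feasible assignment gives total 133.
Compare {A, B, E}: its best feasible assignment gives total 139.
Every other set of open sites that can feasibly serve all demand totals ≥ 133 even under its best assignment. Minimum: 107.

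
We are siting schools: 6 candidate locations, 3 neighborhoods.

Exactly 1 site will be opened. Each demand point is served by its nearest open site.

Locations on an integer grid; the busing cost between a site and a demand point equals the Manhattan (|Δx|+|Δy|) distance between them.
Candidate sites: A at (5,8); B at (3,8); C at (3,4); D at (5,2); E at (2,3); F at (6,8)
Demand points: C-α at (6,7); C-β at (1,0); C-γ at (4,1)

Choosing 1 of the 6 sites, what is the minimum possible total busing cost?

Open {D}.
  C-α→D 6, C-β→D 6, C-γ→D 2  ⇒ total 14.
Compare {C}: total 16.
Compare {E}: total 16.
No size-1 selection does better; minimum is 14.

14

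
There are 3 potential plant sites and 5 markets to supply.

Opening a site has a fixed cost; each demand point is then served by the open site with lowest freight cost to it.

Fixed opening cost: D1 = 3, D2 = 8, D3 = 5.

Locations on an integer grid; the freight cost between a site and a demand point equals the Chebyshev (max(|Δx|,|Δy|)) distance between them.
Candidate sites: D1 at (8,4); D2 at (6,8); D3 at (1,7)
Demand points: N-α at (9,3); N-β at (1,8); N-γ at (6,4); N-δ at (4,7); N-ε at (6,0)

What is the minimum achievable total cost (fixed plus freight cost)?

Open {D1, D3}: assign each demand point to its cheapest open site.
  N-α→D1 1, N-β→D3 1, N-γ→D1 2, N-δ→D3 3, N-ε→D1 4
  freight cost 11, fixed 8 → total 19.
Compare {D1}: freight cost 18 + fixed 3 = 21.
Compare {D1, D2}: freight cost 14 + fixed 11 = 25.
Compare {D1, D2, D3}: freight cost 10 + fixed 16 = 26.
All other subsets cost ≥ 21. Minimum total cost: 19.

19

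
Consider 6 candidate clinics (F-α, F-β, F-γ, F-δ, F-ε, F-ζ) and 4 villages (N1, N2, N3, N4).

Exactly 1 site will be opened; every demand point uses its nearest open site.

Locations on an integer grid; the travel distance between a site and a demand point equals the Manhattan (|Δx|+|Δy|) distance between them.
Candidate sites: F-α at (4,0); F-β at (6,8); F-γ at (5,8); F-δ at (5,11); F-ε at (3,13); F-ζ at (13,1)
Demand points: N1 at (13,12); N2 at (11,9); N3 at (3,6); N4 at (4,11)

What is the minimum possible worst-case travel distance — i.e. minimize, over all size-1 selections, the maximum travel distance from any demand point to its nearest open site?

Open {F-δ}.
  Farthest demand point is N1 at travel distance 9 (to F-δ); all others are ≤ 9.
With {F-β} the worst case is 11.
With {F-γ} the worst case is 12.
No size-1 selection achieves below 9.

9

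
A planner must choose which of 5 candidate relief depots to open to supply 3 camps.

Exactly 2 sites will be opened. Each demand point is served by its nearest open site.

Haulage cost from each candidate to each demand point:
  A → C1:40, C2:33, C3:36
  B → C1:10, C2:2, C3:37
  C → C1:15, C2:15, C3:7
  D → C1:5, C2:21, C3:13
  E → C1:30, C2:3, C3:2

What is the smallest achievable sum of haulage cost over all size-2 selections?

Open {D, E}.
  C1→D 5, C2→E 3, C3→E 2  ⇒ total 10.
Compare {B, E}: total 14.
Compare {B, C}: total 19.
No size-2 selection does better; minimum is 10.

10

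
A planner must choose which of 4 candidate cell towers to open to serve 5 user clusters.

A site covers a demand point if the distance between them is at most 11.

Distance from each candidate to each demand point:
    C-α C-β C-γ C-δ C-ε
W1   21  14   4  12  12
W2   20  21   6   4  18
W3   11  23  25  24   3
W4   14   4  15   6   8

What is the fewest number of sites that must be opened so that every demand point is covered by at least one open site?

3

Coverage sets (demand points within 11 of each site):
  W1: {C-γ}
  W2: {C-γ, C-δ}
  W3: {C-α, C-ε}
  W4: {C-β, C-δ, C-ε}
No 2 sites suffice: every size-2 union leaves at least one demand point uncovered.
But {W1, W3, W4} covers everything, so the minimum is 3.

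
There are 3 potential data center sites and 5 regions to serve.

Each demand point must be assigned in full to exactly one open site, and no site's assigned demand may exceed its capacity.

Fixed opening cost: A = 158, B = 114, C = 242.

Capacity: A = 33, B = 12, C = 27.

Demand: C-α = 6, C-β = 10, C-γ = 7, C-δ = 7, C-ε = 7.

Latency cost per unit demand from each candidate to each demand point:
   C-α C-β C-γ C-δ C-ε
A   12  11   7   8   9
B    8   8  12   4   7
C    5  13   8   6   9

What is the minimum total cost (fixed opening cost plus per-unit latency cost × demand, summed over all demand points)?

Open {A, B}; cheapest assignment that respects the capacities:
  A (cap 33, load 27): C-α, C-γ, C-δ, C-ε — cost 6×12 + 7×7 + 7×8 + 7×9 = 240
  B (cap 12, load 10): C-β — cost 10×8 = 80
  Shipping 320, fixed 272 → total 592.
  Any other capacity-feasible assignment to {A, B} ships for at least 320.
Compare {B, C}: its best feasible assignment gives total 627.
Compare {A, C}: its best feasible assignment gives total 694.
Every other set of open sites that can feasibly serve all demand totals ≥ 627 even under its best assignment. Minimum: 592.

592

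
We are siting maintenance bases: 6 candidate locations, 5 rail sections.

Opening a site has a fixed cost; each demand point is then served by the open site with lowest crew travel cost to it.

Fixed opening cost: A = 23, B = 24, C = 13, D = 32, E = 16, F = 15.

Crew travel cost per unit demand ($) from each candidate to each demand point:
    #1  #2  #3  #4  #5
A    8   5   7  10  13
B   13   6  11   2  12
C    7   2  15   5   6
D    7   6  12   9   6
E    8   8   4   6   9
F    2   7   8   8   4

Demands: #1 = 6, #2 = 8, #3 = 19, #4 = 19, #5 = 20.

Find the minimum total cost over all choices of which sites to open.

Open {B, C, E, F}: assign each demand point to its cheapest open site.
  #1→F 6×2=12, #2→C 8×2=16, #3→E 19×4=76, #4→B 19×2=38, #5→F 20×4=80
  crew travel cost 222, fixed 68 → total 290.
Compare {B, E, F}: crew travel cost 254 + fixed 55 = 309.
Compare {A, B, C, E, F}: crew travel cost 222 + fixed 91 = 313.
Compare {B, C, D, E, F}: crew travel cost 222 + fixed 100 = 322.
All other subsets cost ≥ 309. Minimum total cost: 290.

290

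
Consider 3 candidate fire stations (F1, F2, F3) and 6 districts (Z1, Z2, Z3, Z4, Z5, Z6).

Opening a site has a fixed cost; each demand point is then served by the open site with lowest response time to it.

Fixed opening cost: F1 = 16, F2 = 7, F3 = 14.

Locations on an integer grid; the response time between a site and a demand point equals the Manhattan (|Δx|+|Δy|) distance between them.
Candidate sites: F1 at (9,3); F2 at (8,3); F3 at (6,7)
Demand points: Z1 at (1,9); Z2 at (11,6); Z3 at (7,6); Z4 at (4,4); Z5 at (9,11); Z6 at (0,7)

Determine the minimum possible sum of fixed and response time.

Open {F3}: assign each demand point to its cheapest open site.
  Z1→F3 7, Z2→F3 6, Z3→F3 2, Z4→F3 5, Z5→F3 7, Z6→F3 6
  response time 33, fixed 14 → total 47.
Compare {F2, F3}: response time 33 + fixed 21 = 54.
Compare {F2}: response time 49 + fixed 7 = 56.
Compare {F1, F3}: response time 32 + fixed 30 = 62.
All other subsets cost ≥ 54. Minimum total cost: 47.

47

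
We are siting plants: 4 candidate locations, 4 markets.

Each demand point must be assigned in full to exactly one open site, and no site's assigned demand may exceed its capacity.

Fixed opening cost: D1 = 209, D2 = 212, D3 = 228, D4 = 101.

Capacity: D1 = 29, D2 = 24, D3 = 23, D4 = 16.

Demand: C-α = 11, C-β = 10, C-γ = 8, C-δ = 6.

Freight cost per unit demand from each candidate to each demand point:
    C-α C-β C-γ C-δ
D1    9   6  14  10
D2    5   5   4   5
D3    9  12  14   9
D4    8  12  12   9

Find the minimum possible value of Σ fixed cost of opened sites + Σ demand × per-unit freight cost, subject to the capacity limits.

Open {D2, D4}; cheapest assignment that respects the capacities:
  D2 (cap 24, load 24): C-β, C-γ, C-δ — cost 10×5 + 8×4 + 6×5 = 112
  D4 (cap 16, load 11): C-α — cost 11×8 = 88
  Shipping 200, fixed 313 → total 513.
  Any other capacity-feasible assignment to {D2, D4} ships for at least 200.
Compare {D1, D4}: its best feasible assignment gives total 619.
Compare {D1, D2}: its best feasible assignment gives total 628.
Every other set of open sites that can feasibly serve all demand totals ≥ 619 even under its best assignment. Minimum: 513.

513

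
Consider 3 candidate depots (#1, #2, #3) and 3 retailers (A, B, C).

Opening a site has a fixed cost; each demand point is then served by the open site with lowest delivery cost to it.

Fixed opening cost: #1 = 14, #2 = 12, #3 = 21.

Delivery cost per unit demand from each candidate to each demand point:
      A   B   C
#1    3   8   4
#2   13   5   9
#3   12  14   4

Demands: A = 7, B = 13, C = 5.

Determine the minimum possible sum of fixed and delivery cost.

Open {#1, #2}: assign each demand point to its cheapest open site.
  A→#1 7×3=21, B→#2 13×5=65, C→#1 5×4=20
  delivery cost 106, fixed 26 → total 132.
Compare {#1, #2, #3}: delivery cost 106 + fixed 47 = 153.
Compare {#1}: delivery cost 145 + fixed 14 = 159.
Compare {#1, #3}: delivery cost 145 + fixed 35 = 180.
All other subsets cost ≥ 153. Minimum total cost: 132.

132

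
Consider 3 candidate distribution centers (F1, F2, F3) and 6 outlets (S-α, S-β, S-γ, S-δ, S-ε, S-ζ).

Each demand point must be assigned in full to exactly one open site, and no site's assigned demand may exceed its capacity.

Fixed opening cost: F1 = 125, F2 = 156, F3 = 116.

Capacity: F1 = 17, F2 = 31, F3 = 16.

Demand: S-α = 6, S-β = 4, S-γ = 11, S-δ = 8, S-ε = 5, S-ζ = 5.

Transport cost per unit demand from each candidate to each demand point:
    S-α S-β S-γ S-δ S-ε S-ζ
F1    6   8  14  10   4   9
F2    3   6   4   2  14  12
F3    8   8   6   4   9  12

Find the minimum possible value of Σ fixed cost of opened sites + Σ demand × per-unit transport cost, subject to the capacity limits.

Open {F1, F2}; cheapest assignment that respects the capacities:
  F1 (cap 17, load 10): S-ε, S-ζ — cost 5×4 + 5×9 = 65
  F2 (cap 31, load 29): S-α, S-β, S-γ, S-δ — cost 6×3 + 4×6 + 11×4 + 8×2 = 102
  Shipping 167, fixed 281 → total 448.
  Any other capacity-feasible assignment to {F1, F2} ships for at least 167.
Compare {F2, F3}: its best feasible assignment gives total 479.
Compare {F1, F2, F3}: its best feasible assignment gives total 564.
Every other set of open sites that can feasibly serve all demand totals ≥ 479 even under its best assignment. Minimum: 448.

448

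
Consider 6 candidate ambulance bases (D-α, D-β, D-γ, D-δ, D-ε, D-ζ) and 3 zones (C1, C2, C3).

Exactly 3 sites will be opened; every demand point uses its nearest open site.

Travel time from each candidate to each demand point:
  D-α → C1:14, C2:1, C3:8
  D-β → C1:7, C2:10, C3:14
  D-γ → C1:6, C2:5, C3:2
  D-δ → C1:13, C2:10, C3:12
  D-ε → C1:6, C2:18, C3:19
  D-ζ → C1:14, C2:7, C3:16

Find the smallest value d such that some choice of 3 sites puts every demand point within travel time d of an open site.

6

Open {D-α, D-β, D-γ}.
  Farthest demand point is C1 at travel time 6 (to D-γ); all others are ≤ 6.
With {D-α, D-γ, D-δ} the worst case is 6.
With {D-α, D-γ, D-ε} the worst case is 6.
No size-3 selection achieves below 6.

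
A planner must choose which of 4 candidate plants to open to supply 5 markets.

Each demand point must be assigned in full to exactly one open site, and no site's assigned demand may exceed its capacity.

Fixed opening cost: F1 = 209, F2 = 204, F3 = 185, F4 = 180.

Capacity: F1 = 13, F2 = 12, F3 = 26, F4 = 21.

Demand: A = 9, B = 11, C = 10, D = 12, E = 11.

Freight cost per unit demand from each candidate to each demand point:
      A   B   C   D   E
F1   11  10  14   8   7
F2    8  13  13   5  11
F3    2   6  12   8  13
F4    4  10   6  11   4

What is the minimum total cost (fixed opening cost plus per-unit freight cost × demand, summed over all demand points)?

817

Open {F2, F3, F4}; cheapest assignment that respects the capacities:
  F2 (cap 12, load 12): D — cost 12×5 = 60
  F3 (cap 26, load 20): A, B — cost 9×2 + 11×6 = 84
  F4 (cap 21, load 21): C, E — cost 10×6 + 11×4 = 104
  Shipping 248, fixed 569 → total 817.
  Any other capacity-feasible assignment to {F2, F3, F4} ships for at least 248.
Compare {F1, F3, F4}: its best feasible assignment gives total 858.
Compare {F1, F2, F3, F4}: its best feasible assignment gives total 1026.
Every other set of open sites that can feasibly serve all demand totals ≥ 858 even under its best assignment. Minimum: 817.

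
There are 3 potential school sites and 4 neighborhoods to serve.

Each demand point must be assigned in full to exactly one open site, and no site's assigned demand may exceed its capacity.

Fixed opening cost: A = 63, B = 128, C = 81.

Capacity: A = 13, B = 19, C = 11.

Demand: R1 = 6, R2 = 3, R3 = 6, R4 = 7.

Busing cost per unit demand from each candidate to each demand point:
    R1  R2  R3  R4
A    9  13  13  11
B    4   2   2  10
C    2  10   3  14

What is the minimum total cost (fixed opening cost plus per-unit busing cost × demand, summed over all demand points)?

309

Open {B, C}; cheapest assignment that respects the capacities:
  B (cap 19, load 16): R2, R3, R4 — cost 3×2 + 6×2 + 7×10 = 88
  C (cap 11, load 6): R1 — cost 6×2 = 12
  Shipping 100, fixed 209 → total 309.
  Any other capacity-feasible assignment to {B, C} ships for at least 100.
Compare {A, B}: its best feasible assignment gives total 310.
Compare {A, C}: its best feasible assignment gives total 323.
Every other set of open sites that can feasibly serve all demand totals ≥ 310 even under its best assignment. Minimum: 309.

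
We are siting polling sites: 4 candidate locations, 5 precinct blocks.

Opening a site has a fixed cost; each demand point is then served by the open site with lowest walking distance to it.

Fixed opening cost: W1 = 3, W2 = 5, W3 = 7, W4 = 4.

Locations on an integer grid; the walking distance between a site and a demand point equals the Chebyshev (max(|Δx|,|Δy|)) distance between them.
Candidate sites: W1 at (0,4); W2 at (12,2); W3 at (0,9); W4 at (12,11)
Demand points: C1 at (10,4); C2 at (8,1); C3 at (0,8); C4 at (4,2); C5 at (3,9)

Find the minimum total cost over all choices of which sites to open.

Open {W1, W2}: assign each demand point to its cheapest open site.
  C1→W2 2, C2→W2 4, C3→W1 4, C4→W1 4, C5→W1 5
  walking distance 19, fixed 8 → total 27.
Compare {W2, W3}: walking distance 17 + fixed 12 = 29.
Compare {W1, W2, W3}: walking distance 14 + fixed 15 = 29.
Compare {W1, W2, W4}: walking distance 19 + fixed 12 = 31.
All other subsets cost ≥ 29. Minimum total cost: 27.

27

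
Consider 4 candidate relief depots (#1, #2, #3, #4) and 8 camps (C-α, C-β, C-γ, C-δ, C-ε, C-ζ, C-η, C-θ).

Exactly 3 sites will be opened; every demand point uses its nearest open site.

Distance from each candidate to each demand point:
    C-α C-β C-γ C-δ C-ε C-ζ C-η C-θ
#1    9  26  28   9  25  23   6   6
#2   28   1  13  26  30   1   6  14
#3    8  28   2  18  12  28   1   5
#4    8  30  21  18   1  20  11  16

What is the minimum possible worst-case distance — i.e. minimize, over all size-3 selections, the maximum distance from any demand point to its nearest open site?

12

Open {#1, #2, #3}.
  Farthest demand point is C-ε at distance 12 (to #3); all others are ≤ 12.
With {#1, #2, #4} the worst case is 13.
With {#2, #3, #4} the worst case is 18.
No size-3 selection achieves below 12.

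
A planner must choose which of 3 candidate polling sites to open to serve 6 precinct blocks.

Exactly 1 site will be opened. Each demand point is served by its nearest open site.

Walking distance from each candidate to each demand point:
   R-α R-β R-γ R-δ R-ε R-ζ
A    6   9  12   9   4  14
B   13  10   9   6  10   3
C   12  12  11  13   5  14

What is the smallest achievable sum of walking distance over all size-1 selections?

51

Open {B}.
  R-α→B 13, R-β→B 10, R-γ→B 9, R-δ→B 6, R-ε→B 10, R-ζ→B 3  ⇒ total 51.
Compare {A}: total 54.
Compare {C}: total 67.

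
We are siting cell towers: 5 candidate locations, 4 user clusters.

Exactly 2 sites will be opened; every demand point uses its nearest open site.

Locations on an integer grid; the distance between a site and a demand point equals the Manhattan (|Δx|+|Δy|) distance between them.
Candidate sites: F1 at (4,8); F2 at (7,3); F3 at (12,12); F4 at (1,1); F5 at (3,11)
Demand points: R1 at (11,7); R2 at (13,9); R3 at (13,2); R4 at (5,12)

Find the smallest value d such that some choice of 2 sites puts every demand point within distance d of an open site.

Open {F2, F3}.
  Farthest demand point is R3 at distance 7 (to F2); all others are ≤ 7.
With {F1, F2} the worst case is 10.
With {F1, F3} the worst case is 11.
No size-2 selection achieves below 7.

7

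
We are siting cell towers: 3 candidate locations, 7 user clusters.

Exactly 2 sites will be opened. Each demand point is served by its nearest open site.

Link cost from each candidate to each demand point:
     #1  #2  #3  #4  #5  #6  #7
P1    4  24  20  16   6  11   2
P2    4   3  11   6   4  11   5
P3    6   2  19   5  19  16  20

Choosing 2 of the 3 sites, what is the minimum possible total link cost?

41

Open {P1, P2}.
  #1→P1 4, #2→P2 3, #3→P2 11, #4→P2 6, #5→P2 4, #6→P1 11, #7→P1 2  ⇒ total 41.
Compare {P2, P3}: total 42.
Compare {P1, P3}: total 49.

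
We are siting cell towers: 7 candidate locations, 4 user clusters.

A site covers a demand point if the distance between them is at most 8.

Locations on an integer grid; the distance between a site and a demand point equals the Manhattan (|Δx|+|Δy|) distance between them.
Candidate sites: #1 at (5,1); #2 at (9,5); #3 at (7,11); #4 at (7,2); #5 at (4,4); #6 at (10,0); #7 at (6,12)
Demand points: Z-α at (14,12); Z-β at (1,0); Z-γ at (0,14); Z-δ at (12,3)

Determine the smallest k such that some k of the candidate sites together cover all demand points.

2

Coverage sets (demand points within 8 of each site):
  #1: {Z-β}
  #2: {Z-δ}
  #3: {Z-α}
  #4: {Z-β, Z-δ}
  #5: {Z-β}
  #6: {Z-δ}
  #7: {Z-α, Z-γ}
No single site covers all 4 demand points.
But {#4, #7} covers everything, so the minimum is 2.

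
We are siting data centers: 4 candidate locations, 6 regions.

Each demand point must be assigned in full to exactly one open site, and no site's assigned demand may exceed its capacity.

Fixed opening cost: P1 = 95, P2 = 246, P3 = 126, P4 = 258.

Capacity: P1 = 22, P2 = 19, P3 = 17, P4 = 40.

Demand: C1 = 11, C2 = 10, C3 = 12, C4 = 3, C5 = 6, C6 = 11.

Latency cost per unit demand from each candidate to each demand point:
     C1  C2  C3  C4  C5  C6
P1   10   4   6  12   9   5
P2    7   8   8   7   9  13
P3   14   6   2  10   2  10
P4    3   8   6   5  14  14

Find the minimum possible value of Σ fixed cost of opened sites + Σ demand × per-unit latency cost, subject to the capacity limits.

652

Open {P1, P4}; cheapest assignment that respects the capacities:
  P1 (cap 22, load 21): C2, C6 — cost 10×4 + 11×5 = 95
  P4 (cap 40, load 32): C1, C3, C4, C5 — cost 11×3 + 12×6 + 3×5 + 6×14 = 204
  Shipping 299, fixed 353 → total 652.
  Any other capacity-feasible assignment to {P1, P4} ships for at least 299.
Compare {P3, P4}: its best feasible assignment gives total 706.
Compare {P1, P3, P4}: its best feasible assignment gives total 706.
Every other set of open sites that can feasibly serve all demand totals ≥ 706 even under its best assignment. Minimum: 652.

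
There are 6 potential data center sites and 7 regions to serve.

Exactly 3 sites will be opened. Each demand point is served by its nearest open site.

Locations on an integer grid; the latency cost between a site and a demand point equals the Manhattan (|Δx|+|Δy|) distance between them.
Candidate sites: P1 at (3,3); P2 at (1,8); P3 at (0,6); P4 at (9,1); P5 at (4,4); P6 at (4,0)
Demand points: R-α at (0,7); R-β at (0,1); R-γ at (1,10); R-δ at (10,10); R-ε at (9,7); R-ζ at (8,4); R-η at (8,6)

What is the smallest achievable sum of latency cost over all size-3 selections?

Open {P2, P3, P4}.
  R-α→P3 1, R-β→P3 5, R-γ→P2 2, R-δ→P4 10, R-ε→P4 6, R-ζ→P4 4, R-η→P4 6  ⇒ total 34.
Compare {P1, P2, P4}: total 35.
Compare {P2, P4, P6}: total 35.
No size-3 selection does better; minimum is 34.

34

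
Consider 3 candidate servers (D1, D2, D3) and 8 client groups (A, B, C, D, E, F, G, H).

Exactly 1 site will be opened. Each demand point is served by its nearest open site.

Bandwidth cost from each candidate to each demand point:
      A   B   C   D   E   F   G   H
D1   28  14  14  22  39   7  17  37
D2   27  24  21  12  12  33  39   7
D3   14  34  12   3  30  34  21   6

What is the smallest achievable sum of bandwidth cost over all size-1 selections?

Open {D3}.
  A→D3 14, B→D3 34, C→D3 12, D→D3 3, E→D3 30, F→D3 34, G→D3 21, H→D3 6  ⇒ total 154.
Compare {D2}: total 175.
Compare {D1}: total 178.

154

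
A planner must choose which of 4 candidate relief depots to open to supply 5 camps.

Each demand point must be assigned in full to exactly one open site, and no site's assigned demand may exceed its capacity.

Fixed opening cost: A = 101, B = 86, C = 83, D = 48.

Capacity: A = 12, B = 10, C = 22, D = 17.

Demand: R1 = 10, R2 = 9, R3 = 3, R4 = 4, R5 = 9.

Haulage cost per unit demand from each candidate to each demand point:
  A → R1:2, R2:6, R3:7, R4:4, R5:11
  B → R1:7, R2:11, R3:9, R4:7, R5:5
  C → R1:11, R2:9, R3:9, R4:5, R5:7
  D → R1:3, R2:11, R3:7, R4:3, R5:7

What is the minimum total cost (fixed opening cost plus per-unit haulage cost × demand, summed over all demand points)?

Open {C, D}; cheapest assignment that respects the capacities:
  C (cap 22, load 18): R2, R5 — cost 9×9 + 9×7 = 144
  D (cap 17, load 17): R1, R3, R4 — cost 10×3 + 3×7 + 4×3 = 63
  Shipping 207, fixed 131 → total 338.
  Any other capacity-feasible assignment to {C, D} ships for at least 207.
Compare {A, B, D}: its best feasible assignment gives total 397.
Compare {B, C, D}: its best feasible assignment gives total 406.
Every other set of open sites that can feasibly serve all demand totals ≥ 397 even under its best assignment. Minimum: 338.

338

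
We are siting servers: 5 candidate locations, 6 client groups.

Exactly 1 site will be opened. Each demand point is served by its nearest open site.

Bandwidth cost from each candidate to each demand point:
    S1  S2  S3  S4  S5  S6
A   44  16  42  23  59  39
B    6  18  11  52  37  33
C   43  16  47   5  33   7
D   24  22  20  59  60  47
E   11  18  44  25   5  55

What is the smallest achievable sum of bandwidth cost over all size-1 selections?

Open {C}.
  S1→C 43, S2→C 16, S3→C 47, S4→C 5, S5→C 33, S6→C 7  ⇒ total 151.
Compare {B}: total 157.
Compare {E}: total 158.
No size-1 selection does better; minimum is 151.

151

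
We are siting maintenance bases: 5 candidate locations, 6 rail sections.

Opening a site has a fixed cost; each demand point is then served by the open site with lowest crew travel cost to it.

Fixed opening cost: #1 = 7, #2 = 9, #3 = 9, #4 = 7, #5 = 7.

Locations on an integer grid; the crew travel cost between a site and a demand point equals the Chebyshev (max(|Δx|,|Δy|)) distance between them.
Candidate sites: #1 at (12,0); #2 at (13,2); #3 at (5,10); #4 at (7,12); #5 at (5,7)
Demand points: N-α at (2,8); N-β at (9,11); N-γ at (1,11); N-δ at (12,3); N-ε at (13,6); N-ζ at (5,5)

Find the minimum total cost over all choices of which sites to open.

34

Open {#2, #5}: assign each demand point to its cheapest open site.
  N-α→#5 3, N-β→#5 4, N-γ→#5 4, N-δ→#2 1, N-ε→#2 4, N-ζ→#5 2
  crew travel cost 18, fixed 16 → total 34.
Compare {#5}: crew travel cost 28 + fixed 7 = 35.
Compare {#1, #5}: crew travel cost 22 + fixed 14 = 36.
Compare {#4, #5}: crew travel cost 24 + fixed 14 = 38.
All other subsets cost ≥ 35. Minimum total cost: 34.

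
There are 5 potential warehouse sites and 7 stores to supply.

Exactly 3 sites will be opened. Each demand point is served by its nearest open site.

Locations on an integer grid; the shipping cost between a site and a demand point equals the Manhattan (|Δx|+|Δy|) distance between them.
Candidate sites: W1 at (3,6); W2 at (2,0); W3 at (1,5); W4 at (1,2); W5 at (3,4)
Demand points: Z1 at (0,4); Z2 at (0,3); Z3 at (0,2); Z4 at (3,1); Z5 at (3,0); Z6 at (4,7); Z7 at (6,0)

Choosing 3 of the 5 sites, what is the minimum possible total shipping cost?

Open {W1, W2, W4}.
  Z1→W4 3, Z2→W4 2, Z3→W4 1, Z4→W2 2, Z5→W2 1, Z6→W1 2, Z7→W2 4  ⇒ total 15.
Compare {W2, W3, W4}: total 17.
Compare {W2, W4, W5}: total 17.
No size-3 selection does better; minimum is 15.

15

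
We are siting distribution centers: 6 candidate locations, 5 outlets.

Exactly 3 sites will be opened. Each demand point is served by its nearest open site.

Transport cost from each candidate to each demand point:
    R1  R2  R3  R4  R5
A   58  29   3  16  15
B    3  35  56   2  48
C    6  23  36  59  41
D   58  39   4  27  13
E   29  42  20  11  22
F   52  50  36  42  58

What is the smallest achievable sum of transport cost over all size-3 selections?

45

Open {B, C, D}.
  R1→B 3, R2→C 23, R3→D 4, R4→B 2, R5→D 13  ⇒ total 45.
Compare {A, B, C}: total 46.
Compare {A, B, D}: total 50.
No size-3 selection does better; minimum is 45.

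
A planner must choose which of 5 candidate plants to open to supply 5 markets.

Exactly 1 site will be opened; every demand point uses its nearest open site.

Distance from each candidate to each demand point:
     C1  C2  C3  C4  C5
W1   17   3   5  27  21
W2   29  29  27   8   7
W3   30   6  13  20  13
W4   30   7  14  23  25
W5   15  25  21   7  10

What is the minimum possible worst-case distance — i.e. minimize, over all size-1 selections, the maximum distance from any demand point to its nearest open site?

Open {W5}.
  Farthest demand point is C2 at distance 25 (to W5); all others are ≤ 25.
With {W1} the worst case is 27.
With {W2} the worst case is 29.
No size-1 selection achieves below 25.

25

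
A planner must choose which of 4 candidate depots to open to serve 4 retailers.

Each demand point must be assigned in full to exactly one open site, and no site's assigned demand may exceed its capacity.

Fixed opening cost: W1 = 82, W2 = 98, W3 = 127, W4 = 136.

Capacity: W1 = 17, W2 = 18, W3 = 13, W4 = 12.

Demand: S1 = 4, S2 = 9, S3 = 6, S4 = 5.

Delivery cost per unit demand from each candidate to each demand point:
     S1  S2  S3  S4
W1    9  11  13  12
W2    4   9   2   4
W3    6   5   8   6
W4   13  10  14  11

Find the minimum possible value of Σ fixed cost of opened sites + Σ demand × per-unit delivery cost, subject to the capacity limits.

318

Open {W2, W3}; cheapest assignment that respects the capacities:
  W2 (cap 18, load 15): S1, S3, S4 — cost 4×4 + 6×2 + 5×4 = 48
  W3 (cap 13, load 9): S2 — cost 9×5 = 45
  Shipping 93, fixed 225 → total 318.
  Any other capacity-feasible assignment to {W2, W3} ships for at least 93.
Compare {W1, W2}: its best feasible assignment gives total 327.
Compare {W2, W4}: its best feasible assignment gives total 372.
Every other set of open sites that can feasibly serve all demand totals ≥ 327 even under its best assignment. Minimum: 318.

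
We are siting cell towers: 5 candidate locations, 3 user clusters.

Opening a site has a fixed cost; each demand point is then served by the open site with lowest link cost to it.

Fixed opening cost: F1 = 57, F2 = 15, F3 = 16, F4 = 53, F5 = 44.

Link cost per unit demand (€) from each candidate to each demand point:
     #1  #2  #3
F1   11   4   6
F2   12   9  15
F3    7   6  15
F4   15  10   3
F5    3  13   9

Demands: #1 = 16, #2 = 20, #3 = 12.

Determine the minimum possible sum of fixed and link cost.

Open {F1, F5}: assign each demand point to its cheapest open site.
  #1→F5 16×3=48, #2→F1 20×4=80, #3→F1 12×6=72
  link cost 200, fixed 101 → total 301.
Compare {F1, F2, F5}: link cost 200 + fixed 116 = 316.
Compare {F1, F3, F5}: link cost 200 + fixed 117 = 317.
Compare {F3, F4, F5}: link cost 204 + fixed 113 = 317.
All other subsets cost ≥ 316. Minimum total cost: 301.

301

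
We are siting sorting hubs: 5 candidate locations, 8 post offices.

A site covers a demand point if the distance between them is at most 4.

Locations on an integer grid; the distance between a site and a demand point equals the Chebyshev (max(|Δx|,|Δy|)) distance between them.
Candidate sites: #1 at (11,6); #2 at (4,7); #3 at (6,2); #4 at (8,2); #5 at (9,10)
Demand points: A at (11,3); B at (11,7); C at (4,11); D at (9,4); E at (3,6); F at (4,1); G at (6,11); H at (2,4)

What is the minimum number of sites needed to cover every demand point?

Coverage sets (demand points within 4 of each site):
  #1: {A, B, D}
  #2: {C, E, G, H}
  #3: {D, E, F, H}
  #4: {A, D, F}
  #5: {B, G}
No 2 sites suffice: every size-2 union leaves at least one demand point uncovered.
But {#1, #2, #3} covers everything, so the minimum is 3.

3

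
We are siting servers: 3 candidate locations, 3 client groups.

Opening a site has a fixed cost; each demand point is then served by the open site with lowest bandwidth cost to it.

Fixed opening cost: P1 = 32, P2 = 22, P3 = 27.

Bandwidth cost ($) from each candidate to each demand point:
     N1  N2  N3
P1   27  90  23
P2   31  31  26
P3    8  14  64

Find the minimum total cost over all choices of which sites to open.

Open {P2, P3}: assign each demand point to its cheapest open site.
  N1→P3 8, N2→P3 14, N3→P2 26
  bandwidth cost 48, fixed 49 → total 97.
Compare {P1, P3}: bandwidth cost 45 + fixed 59 = 104.
Compare {P2}: bandwidth cost 88 + fixed 22 = 110.
Compare {P3}: bandwidth cost 86 + fixed 27 = 113.
All other subsets cost ≥ 104. Minimum total cost: 97.

97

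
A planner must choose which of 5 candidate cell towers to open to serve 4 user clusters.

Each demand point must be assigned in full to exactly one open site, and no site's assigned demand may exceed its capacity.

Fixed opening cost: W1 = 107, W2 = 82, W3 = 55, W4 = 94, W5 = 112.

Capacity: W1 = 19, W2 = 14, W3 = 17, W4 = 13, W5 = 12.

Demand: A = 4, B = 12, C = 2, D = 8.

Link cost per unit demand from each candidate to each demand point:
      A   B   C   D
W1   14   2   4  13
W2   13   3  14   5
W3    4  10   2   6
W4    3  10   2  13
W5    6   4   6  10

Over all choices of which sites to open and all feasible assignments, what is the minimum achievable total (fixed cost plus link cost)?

Open {W2, W3}; cheapest assignment that respects the capacities:
  W2 (cap 14, load 12): B — cost 12×3 = 36
  W3 (cap 17, load 14): A, C, D — cost 4×4 + 2×2 + 8×6 = 68
  Shipping 104, fixed 137 → total 241.
  Any other capacity-feasible assignment to {W2, W3} ships for at least 104.
Compare {W1, W3}: its best feasible assignment gives total 254.
Compare {W3, W5}: its best feasible assignment gives total 283.
Every other set of open sites that can feasibly serve all demand totals ≥ 254 even under its best assignment. Minimum: 241.

241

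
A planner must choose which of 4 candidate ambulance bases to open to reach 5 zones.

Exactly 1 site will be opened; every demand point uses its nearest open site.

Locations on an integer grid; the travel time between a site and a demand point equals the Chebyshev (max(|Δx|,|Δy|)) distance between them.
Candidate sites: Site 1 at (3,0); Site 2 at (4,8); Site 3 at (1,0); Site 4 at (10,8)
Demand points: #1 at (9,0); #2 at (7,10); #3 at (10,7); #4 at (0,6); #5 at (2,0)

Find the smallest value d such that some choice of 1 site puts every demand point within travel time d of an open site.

Open {Site 2}.
  Farthest demand point is #1 at travel time 8 (to Site 2); all others are ≤ 8.
With {Site 1} the worst case is 10.
With {Site 3} the worst case is 10.
No size-1 selection achieves below 8.

8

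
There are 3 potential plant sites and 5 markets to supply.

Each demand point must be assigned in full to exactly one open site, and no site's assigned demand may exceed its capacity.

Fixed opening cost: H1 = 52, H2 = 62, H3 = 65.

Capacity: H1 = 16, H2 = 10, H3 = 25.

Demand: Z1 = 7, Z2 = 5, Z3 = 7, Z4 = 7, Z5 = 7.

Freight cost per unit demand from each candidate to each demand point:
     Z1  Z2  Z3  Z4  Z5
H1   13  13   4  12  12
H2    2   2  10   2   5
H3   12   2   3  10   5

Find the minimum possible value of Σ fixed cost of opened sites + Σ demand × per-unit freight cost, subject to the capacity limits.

Open {H1, H2, H3}; cheapest assignment that respects the capacities:
  H1 (cap 16, load 7): Z3 — cost 7×4 = 28
  H2 (cap 10, load 7): Z1 — cost 7×2 = 14
  H3 (cap 25, load 19): Z2, Z4, Z5 — cost 5×2 + 7×10 + 7×5 = 115
  Shipping 157, fixed 179 → total 336.
  Any other capacity-feasible assignment to {H1, H2, H3} ships for at least 157.
Compare {H1, H3}: its best feasible assignment gives total 351.
Every other set of open sites that can feasibly serve all demand totals ≥ 351 even under its best assignment. Minimum: 336.

336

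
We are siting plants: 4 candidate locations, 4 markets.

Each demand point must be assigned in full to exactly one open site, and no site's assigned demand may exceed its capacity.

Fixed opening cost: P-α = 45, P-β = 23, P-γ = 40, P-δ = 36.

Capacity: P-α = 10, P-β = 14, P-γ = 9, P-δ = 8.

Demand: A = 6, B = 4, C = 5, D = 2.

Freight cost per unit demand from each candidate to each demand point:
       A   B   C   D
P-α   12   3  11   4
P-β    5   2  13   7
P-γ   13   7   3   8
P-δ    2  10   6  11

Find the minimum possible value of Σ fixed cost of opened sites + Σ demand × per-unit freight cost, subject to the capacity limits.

Open {P-β, P-γ}; cheapest assignment that respects the capacities:
  P-β (cap 14, load 12): A, B, D — cost 6×5 + 4×2 + 2×7 = 52
  P-γ (cap 9, load 5): C — cost 5×3 = 15
  Shipping 67, fixed 63 → total 130.
  Any other capacity-feasible assignment to {P-β, P-γ} ships for at least 67.
Compare {P-β, P-δ}: its best feasible assignment gives total 141.
Compare {P-β, P-γ, P-δ}: its best feasible assignment gives total 148.
Every other set of open sites that can feasibly serve all demand totals ≥ 141 even under its best assignment. Minimum: 130.

130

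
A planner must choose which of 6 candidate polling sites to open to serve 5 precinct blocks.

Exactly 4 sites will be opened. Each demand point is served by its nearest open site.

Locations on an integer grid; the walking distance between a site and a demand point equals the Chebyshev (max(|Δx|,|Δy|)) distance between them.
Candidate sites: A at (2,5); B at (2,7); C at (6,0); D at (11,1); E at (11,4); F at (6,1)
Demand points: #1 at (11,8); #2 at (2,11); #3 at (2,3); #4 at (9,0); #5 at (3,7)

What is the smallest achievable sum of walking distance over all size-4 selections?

Open {A, B, D, E}.
  #1→E 4, #2→B 4, #3→A 2, #4→D 2, #5→B 1  ⇒ total 13.
Compare {A, B, C, E}: total 14.
Compare {A, B, E, F}: total 14.
No size-4 selection does better; minimum is 13.

13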